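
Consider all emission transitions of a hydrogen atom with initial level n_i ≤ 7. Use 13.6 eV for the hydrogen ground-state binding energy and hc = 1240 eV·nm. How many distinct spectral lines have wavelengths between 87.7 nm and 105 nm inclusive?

5

Enumerate all n_i → n_f pairs with 1 ≤ n_f < n_i ≤ 7 and compute λ = 1240 / [13.6·1·(1/n_f² − 1/n_i²)].
Lines falling in [87.7, 105] nm: 7→1 (93.08 nm), 6→1 (93.78 nm), 5→1 (94.98 nm), 4→1 (97.25 nm), 3→1 (102.6 nm).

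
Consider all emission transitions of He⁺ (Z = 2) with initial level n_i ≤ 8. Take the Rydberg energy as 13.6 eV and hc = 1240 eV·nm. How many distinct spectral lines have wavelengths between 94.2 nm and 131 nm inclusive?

5

Enumerate all n_i → n_f pairs with 1 ≤ n_f < n_i ≤ 8 and compute λ = 1240 / [13.6·4·(1/n_f² − 1/n_i²)].
Lines falling in [94.2, 131] nm: 8→2 (97.25 nm), 7→2 (99.28 nm), 6→2 (102.6 nm), 5→2 (108.5 nm), 4→2 (121.6 nm).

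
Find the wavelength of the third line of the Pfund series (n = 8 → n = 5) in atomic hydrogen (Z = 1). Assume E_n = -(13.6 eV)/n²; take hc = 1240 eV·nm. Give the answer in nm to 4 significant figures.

3741 nm

The Pfund series terminates on n_f = 5; the third line has n_i = 5+3 = 8.
ΔE = 13.60 × (1/5² − 1/8²) = 0.3315 eV.
λ = 1240 / 0.3315 = 3741 nm.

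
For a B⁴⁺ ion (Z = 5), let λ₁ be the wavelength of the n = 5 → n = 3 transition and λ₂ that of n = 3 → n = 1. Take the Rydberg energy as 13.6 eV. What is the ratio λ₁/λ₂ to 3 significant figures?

λ ∝ 1/ΔE ∝ 1/(1/n_f² − 1/n_i²), and the Z² and hc factors cancel in the ratio.
λ₁/λ₂ = (1/1² − 1/3²)/(1/3² − 1/5²) = 0.8889/0.07111 = 12.5.

12.5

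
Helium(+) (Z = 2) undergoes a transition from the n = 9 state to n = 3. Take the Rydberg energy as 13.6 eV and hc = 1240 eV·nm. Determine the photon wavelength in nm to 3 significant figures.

For Z = 2 the level energies scale as Z², so the effective Rydberg energy is 13.6 × 4 = 54.40 eV.
ΔE = 54.40 × (1/3² − 1/9²) = 54.40 × 0.09877 = 5.373 eV.
λ = hc/ΔE = 1240 / 5.373 = 231 nm.

231 nm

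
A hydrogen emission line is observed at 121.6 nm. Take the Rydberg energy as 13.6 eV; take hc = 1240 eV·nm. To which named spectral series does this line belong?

ΔE = 1240/121.6 = 10.20 eV.
This matches 13.6 × (1/1² − 1/2²), so n_f = 1: the Lyman series.

Lyman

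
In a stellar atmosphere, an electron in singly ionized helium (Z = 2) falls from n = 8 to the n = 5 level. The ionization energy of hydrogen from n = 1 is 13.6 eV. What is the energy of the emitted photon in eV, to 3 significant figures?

1.33 eV

The Bohr energies scale as Z², so for Z = 2: E_n = −54.40/n² eV.
E_8 = −54.40/64 = −0.8500 eV and E_5 = −54.40/25 = −2.176 eV.
The photon energy is |E_8 − E_5| = 1.33 eV.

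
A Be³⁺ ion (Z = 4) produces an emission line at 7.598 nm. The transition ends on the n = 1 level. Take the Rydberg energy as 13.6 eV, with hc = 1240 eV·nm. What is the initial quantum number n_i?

The photon energy is ΔE = hc/λ = 1240 / 7.598 = 163.2 eV.
With Z = 4, ΔE = 217.6 × (1/n_f² − 1/n_i²), so 1/n_f² − 1/n_i² = 0.7500.
With n_f = 1: 1/n_i² = 1/1 − 0.7500 = 0.2500, so n_i ≈ 2.00.

n_i = 2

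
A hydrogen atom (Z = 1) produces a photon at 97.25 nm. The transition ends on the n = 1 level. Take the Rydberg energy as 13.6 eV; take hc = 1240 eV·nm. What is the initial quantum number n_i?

The photon energy is ΔE = hc/λ = 1240 / 97.25 = 12.75 eV.
With Z = 1, ΔE = 13.60 × (1/n_f² − 1/n_i²), so 1/n_f² − 1/n_i² = 0.9375.
With n_f = 1: 1/n_i² = 1/1 − 0.9375 = 0.06245, so n_i ≈ 4.00.

n_i = 4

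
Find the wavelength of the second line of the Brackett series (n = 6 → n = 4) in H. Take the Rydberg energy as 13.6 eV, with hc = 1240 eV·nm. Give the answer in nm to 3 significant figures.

The Brackett series terminates on n_f = 4; the second line has n_i = 4+2 = 6.
ΔE = 13.60 × (1/4² − 1/6²) = 0.4722 eV.
λ = 1240 / 0.4722 = 2630 nm.

2630 nm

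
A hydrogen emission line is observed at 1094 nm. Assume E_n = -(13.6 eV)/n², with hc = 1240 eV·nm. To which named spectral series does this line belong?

Paschen

ΔE = 1240/1094 = 1.133 eV.
This matches 13.6 × (1/3² − 1/6²), so n_f = 3: the Paschen series.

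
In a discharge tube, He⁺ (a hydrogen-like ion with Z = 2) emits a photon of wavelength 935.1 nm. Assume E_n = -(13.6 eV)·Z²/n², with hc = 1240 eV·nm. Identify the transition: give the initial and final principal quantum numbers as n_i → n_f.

The photon energy is ΔE = hc/λ = 1240 / 935.1 = 1.326 eV.
With Z = 2, ΔE = 54.40 × (1/n_f² − 1/n_i²), so 1/n_f² − 1/n_i² = 0.02438.
Trying n_f = 5 gives 1/n_i² = 0.01562, i.e. n_i ≈ 8; this pair matches.

n_i = 8, n_f = 5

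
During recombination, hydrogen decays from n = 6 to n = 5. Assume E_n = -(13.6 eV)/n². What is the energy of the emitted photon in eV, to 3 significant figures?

0.166 eV

E_6 = −13.60/36 = −0.3778 eV and E_5 = −13.60/25 = −0.5440 eV.
The photon energy is |E_6 − E_5| = 0.166 eV.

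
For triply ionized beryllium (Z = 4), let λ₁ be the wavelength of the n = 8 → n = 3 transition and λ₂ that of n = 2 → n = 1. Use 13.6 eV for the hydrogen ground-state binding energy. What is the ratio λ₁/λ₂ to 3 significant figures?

λ ∝ 1/ΔE ∝ 1/(1/n_f² − 1/n_i²), and the Z² and hc factors cancel in the ratio.
λ₁/λ₂ = (1/1² − 1/2²)/(1/3² − 1/8²) = 0.7500/0.09549 = 7.85.

7.85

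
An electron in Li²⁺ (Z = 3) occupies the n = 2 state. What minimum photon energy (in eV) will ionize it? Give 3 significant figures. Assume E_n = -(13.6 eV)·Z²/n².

E_n = −13.6 Z²/n² = −122.4/n² eV for Z = 3.
E_2 = −122.4/4 = −30.6 eV, so ionization (to E = 0) requires 30.6 eV.

30.6 eV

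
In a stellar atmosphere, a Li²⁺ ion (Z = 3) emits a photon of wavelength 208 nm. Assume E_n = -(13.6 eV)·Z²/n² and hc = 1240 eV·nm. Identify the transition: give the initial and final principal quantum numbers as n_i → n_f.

The photon energy is ΔE = hc/λ = 1240 / 208 = 5.962 eV.
With Z = 3, ΔE = 122.4 × (1/n_f² − 1/n_i²), so 1/n_f² − 1/n_i² = 0.04871.
Trying n_f = 3 gives 1/n_i² = 0.06241, i.e. n_i ≈ 4; this pair matches.

n_i = 4, n_f = 3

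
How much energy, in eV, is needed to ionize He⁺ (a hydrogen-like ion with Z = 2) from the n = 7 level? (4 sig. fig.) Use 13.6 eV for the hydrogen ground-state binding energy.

E_n = −13.6 Z²/n² = −54.40/n² eV for Z = 2.
E_7 = −54.40/49 = −1.110 eV, so ionization (to E = 0) requires 1.110 eV.

1.110 eV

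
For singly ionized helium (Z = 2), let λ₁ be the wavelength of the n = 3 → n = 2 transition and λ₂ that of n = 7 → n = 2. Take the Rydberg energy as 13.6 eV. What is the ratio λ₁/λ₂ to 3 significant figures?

λ ∝ 1/ΔE ∝ 1/(1/n_f² − 1/n_i²), and the Z² and hc factors cancel in the ratio.
λ₁/λ₂ = (1/2² − 1/7²)/(1/2² − 1/3²) = 0.2296/0.1389 = 1.65.

1.65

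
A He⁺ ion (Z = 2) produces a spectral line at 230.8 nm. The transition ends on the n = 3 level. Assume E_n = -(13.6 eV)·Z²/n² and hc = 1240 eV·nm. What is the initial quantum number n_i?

n_i = 9

The photon energy is ΔE = hc/λ = 1240 / 230.8 = 5.373 eV.
With Z = 2, ΔE = 54.40 × (1/n_f² − 1/n_i²), so 1/n_f² − 1/n_i² = 0.09876.
With n_f = 3: 1/n_i² = 1/9 − 0.09876 = 0.01235, so n_i ≈ 9.00.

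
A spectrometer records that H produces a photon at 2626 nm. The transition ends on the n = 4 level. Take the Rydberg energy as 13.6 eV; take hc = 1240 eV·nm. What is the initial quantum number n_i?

The photon energy is ΔE = hc/λ = 1240 / 2626 = 0.4722 eV.
With Z = 1, ΔE = 13.60 × (1/n_f² − 1/n_i²), so 1/n_f² − 1/n_i² = 0.03472.
With n_f = 4: 1/n_i² = 1/16 − 0.03472 = 0.02778, so n_i ≈ 6.00.

n_i = 6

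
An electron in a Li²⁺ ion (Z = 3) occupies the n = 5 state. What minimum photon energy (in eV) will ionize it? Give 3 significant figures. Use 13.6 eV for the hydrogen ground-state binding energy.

E_n = −13.6 Z²/n² = −122.4/n² eV for Z = 3.
E_5 = −122.4/25 = −4.90 eV, so ionization (to E = 0) requires 4.90 eV.

4.90 eV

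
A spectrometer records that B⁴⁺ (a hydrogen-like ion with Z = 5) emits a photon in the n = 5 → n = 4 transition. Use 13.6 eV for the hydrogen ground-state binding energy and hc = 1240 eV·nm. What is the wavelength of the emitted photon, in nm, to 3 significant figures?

For Z = 5 the level energies scale as Z², so the effective Rydberg energy is 13.6 × 25 = 340.0 eV.
ΔE = 340.0 × (1/4² − 1/5²) = 340.0 × 0.02250 = 7.650 eV.
λ = hc/ΔE = 1240 / 7.650 = 162 nm.

162 nm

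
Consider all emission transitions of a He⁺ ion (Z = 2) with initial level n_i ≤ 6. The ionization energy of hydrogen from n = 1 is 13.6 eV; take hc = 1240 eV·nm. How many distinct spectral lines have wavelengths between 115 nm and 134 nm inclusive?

Enumerate all n_i → n_f pairs with 1 ≤ n_f < n_i ≤ 6 and compute λ = 1240 / [13.6·4·(1/n_f² − 1/n_i²)].
Lines falling in [115, 134] nm: 4→2 (121.6 nm).

1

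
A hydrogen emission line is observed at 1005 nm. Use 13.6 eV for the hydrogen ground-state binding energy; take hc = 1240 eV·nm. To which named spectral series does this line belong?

Paschen

ΔE = 1240/1005 = 1.234 eV.
This matches 13.6 × (1/3² − 1/7²), so n_f = 3: the Paschen series.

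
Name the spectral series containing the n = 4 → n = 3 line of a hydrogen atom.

Paschen

The series is set by the lower level: n_f = 3 is the Paschen series.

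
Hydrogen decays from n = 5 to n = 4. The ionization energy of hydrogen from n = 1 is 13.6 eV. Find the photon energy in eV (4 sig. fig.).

0.3060 eV

E_5 = −13.60/25 = −0.5440 eV and E_4 = −13.60/16 = −0.8500 eV.
The photon energy is |E_5 − E_4| = 0.3060 eV.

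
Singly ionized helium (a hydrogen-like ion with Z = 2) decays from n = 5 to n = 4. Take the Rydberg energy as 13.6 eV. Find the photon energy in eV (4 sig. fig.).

The Bohr energies scale as Z², so for Z = 2: E_n = −54.40/n² eV.
E_5 = −54.40/25 = −2.176 eV and E_4 = −54.40/16 = −3.400 eV.
The photon energy is |E_5 − E_4| = 1.224 eV.

1.224 eV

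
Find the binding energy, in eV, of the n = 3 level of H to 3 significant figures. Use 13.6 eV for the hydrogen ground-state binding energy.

1.51 eV

E_3 = −13.60/9 = −1.51 eV, so ionization (to E = 0) requires 1.51 eV.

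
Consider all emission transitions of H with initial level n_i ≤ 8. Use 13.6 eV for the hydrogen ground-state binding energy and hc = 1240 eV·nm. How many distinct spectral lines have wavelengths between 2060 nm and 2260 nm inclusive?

Enumerate all n_i → n_f pairs with 1 ≤ n_f < n_i ≤ 8 and compute λ = 1240 / [13.6·1·(1/n_f² − 1/n_i²)].
Lines falling in [2060, 2260] nm: 7→4 (2166 nm).

1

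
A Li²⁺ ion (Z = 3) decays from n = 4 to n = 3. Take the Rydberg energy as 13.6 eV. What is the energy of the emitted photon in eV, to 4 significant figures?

The Bohr energies scale as Z², so for Z = 3: E_n = −122.4/n² eV.
E_4 = −122.4/16 = −7.650 eV and E_3 = −122.4/9 = −13.60 eV.
The photon energy is |E_4 − E_3| = 5.950 eV.

5.950 eV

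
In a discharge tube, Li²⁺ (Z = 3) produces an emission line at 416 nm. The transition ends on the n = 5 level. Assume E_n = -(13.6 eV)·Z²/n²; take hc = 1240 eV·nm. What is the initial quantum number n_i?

n_i = 8

The photon energy is ΔE = hc/λ = 1240 / 416 = 2.981 eV.
With Z = 3, ΔE = 122.4 × (1/n_f² − 1/n_i²), so 1/n_f² − 1/n_i² = 0.02435.
With n_f = 5: 1/n_i² = 1/25 − 0.02435 = 0.01565, so n_i ≈ 7.99.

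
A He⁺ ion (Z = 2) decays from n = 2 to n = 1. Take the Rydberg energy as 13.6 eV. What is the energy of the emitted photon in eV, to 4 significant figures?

The Bohr energies scale as Z², so for Z = 2: E_n = −54.40/n² eV.
E_2 = −54.40/4 = −13.60 eV and E_1 = −54.40/1 = −54.40 eV.
The photon energy is |E_2 − E_1| = 40.80 eV.

40.80 eV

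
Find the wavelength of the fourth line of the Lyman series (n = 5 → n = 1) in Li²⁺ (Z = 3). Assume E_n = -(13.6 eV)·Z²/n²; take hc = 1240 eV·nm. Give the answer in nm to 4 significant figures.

10.55 nm

The Lyman series terminates on n_f = 1; the fourth line has n_i = 1+4 = 5.
ΔE = 122.4 × (1/1² − 1/5²) = 117.5 eV.
λ = 1240 / 117.5 = 10.55 nm.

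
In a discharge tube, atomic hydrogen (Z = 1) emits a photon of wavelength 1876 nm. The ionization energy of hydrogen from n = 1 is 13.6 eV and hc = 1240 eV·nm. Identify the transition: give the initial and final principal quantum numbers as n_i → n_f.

The photon energy is ΔE = hc/λ = 1240 / 1876 = 0.6610 eV.
With Z = 1, ΔE = 13.60 × (1/n_f² − 1/n_i²), so 1/n_f² − 1/n_i² = 0.04860.
Trying n_f = 3 gives 1/n_i² = 0.06251, i.e. n_i ≈ 4; this pair matches.

n_i = 4, n_f = 3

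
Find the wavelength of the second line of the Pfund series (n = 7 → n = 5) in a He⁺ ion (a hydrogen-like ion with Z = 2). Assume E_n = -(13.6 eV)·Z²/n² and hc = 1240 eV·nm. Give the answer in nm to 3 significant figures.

1160 nm

The Pfund series terminates on n_f = 5; the second line has n_i = 5+2 = 7.
ΔE = 54.40 × (1/5² − 1/7²) = 1.066 eV.
λ = 1240 / 1.066 = 1160 nm.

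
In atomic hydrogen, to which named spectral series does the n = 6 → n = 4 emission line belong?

The series is set by the lower level: n_f = 4 is the Brackett series.

Brackett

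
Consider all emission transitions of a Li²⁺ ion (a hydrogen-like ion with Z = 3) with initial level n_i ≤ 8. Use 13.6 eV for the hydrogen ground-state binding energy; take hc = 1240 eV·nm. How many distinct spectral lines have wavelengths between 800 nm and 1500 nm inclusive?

3

Enumerate all n_i → n_f pairs with 1 ≤ n_f < n_i ≤ 8 and compute λ = 1240 / [13.6·9·(1/n_f² − 1/n_i²)].
Lines falling in [800, 1500] nm: 6→5 (828.9 nm), 8→6 (833.6 nm), 7→6 (1375 nm).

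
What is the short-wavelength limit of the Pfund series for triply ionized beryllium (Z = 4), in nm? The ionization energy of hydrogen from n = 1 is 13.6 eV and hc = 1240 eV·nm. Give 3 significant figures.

The Pfund series has lower level n_f = 5; the series limit corresponds to n_i → ∞.
ΔE_max = 13.6 × 16 / 5² = 8.704 eV.
λ_min = 1240 / 8.704 = 142 nm.

142 nm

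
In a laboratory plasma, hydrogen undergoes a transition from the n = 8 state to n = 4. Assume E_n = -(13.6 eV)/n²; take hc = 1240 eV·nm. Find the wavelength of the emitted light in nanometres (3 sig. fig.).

ΔE = 13.60 × (1/4² − 1/8²) = 13.60 × 0.04688 = 0.6375 eV.
λ = hc/ΔE = 1240 / 0.6375 = 1950 nm.

1950 nm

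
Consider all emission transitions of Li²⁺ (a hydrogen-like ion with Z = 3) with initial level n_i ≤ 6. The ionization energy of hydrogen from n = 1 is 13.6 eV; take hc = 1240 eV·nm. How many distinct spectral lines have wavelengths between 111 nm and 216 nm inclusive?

Enumerate all n_i → n_f pairs with 1 ≤ n_f < n_i ≤ 6 and compute λ = 1240 / [13.6·9·(1/n_f² − 1/n_i²)].
Lines falling in [111, 216] nm: 6→3 (121.6 nm), 5→3 (142.5 nm), 4→3 (208.4 nm).

3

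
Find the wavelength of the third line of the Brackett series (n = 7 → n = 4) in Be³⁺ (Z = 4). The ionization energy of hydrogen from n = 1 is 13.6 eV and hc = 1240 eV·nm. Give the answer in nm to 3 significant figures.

The Brackett series terminates on n_f = 4; the third line has n_i = 4+3 = 7.
ΔE = 217.6 × (1/4² − 1/7²) = 9.159 eV.
λ = 1240 / 9.159 = 135 nm.

135 nm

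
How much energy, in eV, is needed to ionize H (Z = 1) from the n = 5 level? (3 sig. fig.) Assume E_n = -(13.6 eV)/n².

0.544 eV

E_5 = −13.60/25 = −0.544 eV, so ionization (to E = 0) requires 0.544 eV.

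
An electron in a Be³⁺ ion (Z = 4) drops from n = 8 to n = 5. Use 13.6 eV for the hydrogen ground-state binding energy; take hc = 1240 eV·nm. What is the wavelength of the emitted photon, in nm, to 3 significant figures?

For Z = 4 the level energies scale as Z², so the effective Rydberg energy is 13.6 × 16 = 217.6 eV.
ΔE = 217.6 × (1/5² − 1/8²) = 217.6 × 0.02438 = 5.304 eV.
λ = hc/ΔE = 1240 / 5.304 = 234 nm.

234 nm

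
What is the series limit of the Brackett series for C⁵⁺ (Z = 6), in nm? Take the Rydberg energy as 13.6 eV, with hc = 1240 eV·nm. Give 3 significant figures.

40.5 nm

The Brackett series has lower level n_f = 4; the series limit corresponds to n_i → ∞.
ΔE_max = 13.6 × 36 / 4² = 30.60 eV.
λ_min = 1240 / 30.60 = 40.5 nm.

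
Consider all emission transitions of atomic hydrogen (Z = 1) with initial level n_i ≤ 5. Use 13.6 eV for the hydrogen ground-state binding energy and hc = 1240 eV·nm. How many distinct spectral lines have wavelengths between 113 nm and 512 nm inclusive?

Enumerate all n_i → n_f pairs with 1 ≤ n_f < n_i ≤ 5 and compute λ = 1240 / [13.6·1·(1/n_f² − 1/n_i²)].
Lines falling in [113, 512] nm: 2→1 (121.6 nm), 5→2 (434.2 nm), 4→2 (486.3 nm).

3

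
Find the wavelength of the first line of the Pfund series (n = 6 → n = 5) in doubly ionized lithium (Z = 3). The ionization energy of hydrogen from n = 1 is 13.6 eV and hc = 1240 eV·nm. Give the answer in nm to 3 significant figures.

The Pfund series terminates on n_f = 5; the first line has n_i = 5+1 = 6.
ΔE = 122.4 × (1/5² − 1/6²) = 1.496 eV.
λ = 1240 / 1.496 = 829 nm.

829 nm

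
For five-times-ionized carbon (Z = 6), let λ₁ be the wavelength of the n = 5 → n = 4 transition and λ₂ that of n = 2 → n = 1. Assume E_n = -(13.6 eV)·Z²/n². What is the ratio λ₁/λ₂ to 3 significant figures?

λ ∝ 1/ΔE ∝ 1/(1/n_f² − 1/n_i²), and the Z² and hc factors cancel in the ratio.
λ₁/λ₂ = (1/1² − 1/2²)/(1/4² − 1/5²) = 0.7500/0.02250 = 33.3.

33.3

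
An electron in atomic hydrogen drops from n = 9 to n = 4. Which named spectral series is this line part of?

Brackett

The series is set by the lower level: n_f = 4 is the Brackett series.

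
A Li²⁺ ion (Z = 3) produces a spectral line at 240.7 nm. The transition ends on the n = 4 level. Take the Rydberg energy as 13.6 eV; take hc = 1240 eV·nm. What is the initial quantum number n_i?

The photon energy is ΔE = hc/λ = 1240 / 240.7 = 5.152 eV.
With Z = 3, ΔE = 122.4 × (1/n_f² − 1/n_i²), so 1/n_f² − 1/n_i² = 0.04209.
With n_f = 4: 1/n_i² = 1/16 − 0.04209 = 0.02041, so n_i ≈ 7.00.

n_i = 7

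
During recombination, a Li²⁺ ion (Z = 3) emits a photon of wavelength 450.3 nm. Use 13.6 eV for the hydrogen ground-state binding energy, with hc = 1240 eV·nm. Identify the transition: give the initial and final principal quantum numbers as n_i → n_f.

n_i = 5, n_f = 4

The photon energy is ΔE = hc/λ = 1240 / 450.3 = 2.754 eV.
With Z = 3, ΔE = 122.4 × (1/n_f² − 1/n_i²), so 1/n_f² − 1/n_i² = 0.02250.
Trying n_f = 4 gives 1/n_i² = 0.04000, i.e. n_i ≈ 5; this pair matches.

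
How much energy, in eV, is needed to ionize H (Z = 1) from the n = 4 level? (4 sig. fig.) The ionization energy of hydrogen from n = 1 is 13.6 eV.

E_4 = −13.60/16 = −0.8500 eV, so ionization (to E = 0) requires 0.8500 eV.

0.8500 eV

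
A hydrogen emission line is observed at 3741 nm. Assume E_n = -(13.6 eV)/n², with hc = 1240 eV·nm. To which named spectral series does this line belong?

ΔE = 1240/3741 = 0.3315 eV.
This matches 13.6 × (1/5² − 1/8²), so n_f = 5: the Pfund series.

Pfund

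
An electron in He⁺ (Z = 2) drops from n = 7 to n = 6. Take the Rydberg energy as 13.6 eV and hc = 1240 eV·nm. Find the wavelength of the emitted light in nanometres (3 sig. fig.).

3090 nm

For Z = 2 the level energies scale as Z², so the effective Rydberg energy is 13.6 × 4 = 54.40 eV.
ΔE = 54.40 × (1/6² − 1/7²) = 54.40 × 0.007370 = 0.4009 eV.
λ = hc/ΔE = 1240 / 0.4009 = 3090 nm.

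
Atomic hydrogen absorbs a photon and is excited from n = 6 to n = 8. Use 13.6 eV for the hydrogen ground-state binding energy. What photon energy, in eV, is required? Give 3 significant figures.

E_8 = −13.60/64 = −0.2125 eV and E_6 = −13.60/36 = −0.3778 eV.
The photon energy is |E_8 − E_6| = 0.165 eV.

0.165 eV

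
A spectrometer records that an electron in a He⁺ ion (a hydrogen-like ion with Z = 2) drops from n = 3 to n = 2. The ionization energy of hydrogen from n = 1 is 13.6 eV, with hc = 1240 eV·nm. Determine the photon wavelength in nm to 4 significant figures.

164.1 nm

For Z = 2 the level energies scale as Z², so the effective Rydberg energy is 13.6 × 4 = 54.40 eV.
ΔE = 54.40 × (1/2² − 1/3²) = 54.40 × 0.1389 = 7.556 eV.
λ = hc/ΔE = 1240 / 7.556 = 164.1 nm.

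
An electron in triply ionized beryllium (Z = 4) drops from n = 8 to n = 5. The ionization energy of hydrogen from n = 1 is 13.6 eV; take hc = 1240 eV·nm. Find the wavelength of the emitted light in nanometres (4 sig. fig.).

For Z = 4 the level energies scale as Z², so the effective Rydberg energy is 13.6 × 16 = 217.6 eV.
ΔE = 217.6 × (1/5² − 1/8²) = 217.6 × 0.02438 = 5.304 eV.
λ = hc/ΔE = 1240 / 5.304 = 233.8 nm.

233.8 nm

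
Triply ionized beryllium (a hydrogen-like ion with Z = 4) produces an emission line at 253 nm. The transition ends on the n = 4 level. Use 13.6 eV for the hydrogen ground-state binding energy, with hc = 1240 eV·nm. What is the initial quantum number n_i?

n_i = 5

The photon energy is ΔE = hc/λ = 1240 / 253 = 4.901 eV.
With Z = 4, ΔE = 217.6 × (1/n_f² − 1/n_i²), so 1/n_f² − 1/n_i² = 0.02252.
With n_f = 4: 1/n_i² = 1/16 − 0.02252 = 0.03998, so n_i ≈ 5.00.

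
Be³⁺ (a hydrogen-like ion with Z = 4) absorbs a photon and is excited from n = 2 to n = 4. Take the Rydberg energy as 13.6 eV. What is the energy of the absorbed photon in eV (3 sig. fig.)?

40.8 eV

The Bohr energies scale as Z², so for Z = 4: E_n = −217.6/n² eV.
E_4 = −217.6/16 = −13.60 eV and E_2 = −217.6/4 = −54.40 eV.
The photon energy is |E_4 − E_2| = 40.8 eV.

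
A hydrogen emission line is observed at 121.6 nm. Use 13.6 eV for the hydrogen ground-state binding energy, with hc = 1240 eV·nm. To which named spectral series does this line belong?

Lyman

ΔE = 1240/121.6 = 10.20 eV.
This matches 13.6 × (1/1² − 1/2²), so n_f = 1: the Lyman series.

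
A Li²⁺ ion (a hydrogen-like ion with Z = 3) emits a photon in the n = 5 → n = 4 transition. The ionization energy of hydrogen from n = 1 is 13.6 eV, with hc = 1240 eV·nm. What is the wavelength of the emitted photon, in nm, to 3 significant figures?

450 nm

For Z = 3 the level energies scale as Z², so the effective Rydberg energy is 13.6 × 9 = 122.4 eV.
ΔE = 122.4 × (1/4² − 1/5²) = 122.4 × 0.02250 = 2.754 eV.
λ = hc/ΔE = 1240 / 2.754 = 450 nm.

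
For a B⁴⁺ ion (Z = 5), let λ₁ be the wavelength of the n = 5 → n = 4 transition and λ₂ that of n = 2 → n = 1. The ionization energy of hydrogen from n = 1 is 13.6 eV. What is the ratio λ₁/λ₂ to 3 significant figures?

33.3

λ ∝ 1/ΔE ∝ 1/(1/n_f² − 1/n_i²), and the Z² and hc factors cancel in the ratio.
λ₁/λ₂ = (1/1² − 1/2²)/(1/4² − 1/5²) = 0.7500/0.02250 = 33.3.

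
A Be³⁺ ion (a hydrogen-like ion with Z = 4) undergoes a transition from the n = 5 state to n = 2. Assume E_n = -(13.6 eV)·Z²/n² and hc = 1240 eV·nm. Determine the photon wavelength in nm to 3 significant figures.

For Z = 4 the level energies scale as Z², so the effective Rydberg energy is 13.6 × 16 = 217.6 eV.
ΔE = 217.6 × (1/2² − 1/5²) = 217.6 × 0.2100 = 45.70 eV.
λ = hc/ΔE = 1240 / 45.70 = 27.1 nm.

27.1 nm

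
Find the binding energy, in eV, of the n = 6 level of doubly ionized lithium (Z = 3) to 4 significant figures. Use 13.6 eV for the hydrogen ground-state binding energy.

E_n = −13.6 Z²/n² = −122.4/n² eV for Z = 3.
E_6 = −122.4/36 = −3.400 eV, so ionization (to E = 0) requires 3.400 eV.

3.400 eV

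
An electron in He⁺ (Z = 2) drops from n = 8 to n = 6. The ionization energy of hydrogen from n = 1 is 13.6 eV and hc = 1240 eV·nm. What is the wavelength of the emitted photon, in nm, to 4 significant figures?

1876 nm

For Z = 2 the level energies scale as Z², so the effective Rydberg energy is 13.6 × 4 = 54.40 eV.
ΔE = 54.40 × (1/6² − 1/8²) = 54.40 × 0.01215 = 0.6611 eV.
λ = hc/ΔE = 1240 / 0.6611 = 1876 nm.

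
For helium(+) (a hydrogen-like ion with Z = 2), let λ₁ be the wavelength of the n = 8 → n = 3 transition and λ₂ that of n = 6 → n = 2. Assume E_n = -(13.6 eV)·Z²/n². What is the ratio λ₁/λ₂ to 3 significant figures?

λ ∝ 1/ΔE ∝ 1/(1/n_f² − 1/n_i²), and the Z² and hc factors cancel in the ratio.
λ₁/λ₂ = (1/2² − 1/6²)/(1/3² − 1/8²) = 0.2222/0.09549 = 2.33.

2.33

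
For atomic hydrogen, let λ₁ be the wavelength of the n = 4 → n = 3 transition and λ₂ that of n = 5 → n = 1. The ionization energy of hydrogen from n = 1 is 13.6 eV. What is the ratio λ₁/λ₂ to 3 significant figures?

19.7

λ ∝ 1/ΔE ∝ 1/(1/n_f² − 1/n_i²), and the Z² and hc factors cancel in the ratio.
λ₁/λ₂ = (1/1² − 1/5²)/(1/3² − 1/4²) = 0.9600/0.04861 = 19.7.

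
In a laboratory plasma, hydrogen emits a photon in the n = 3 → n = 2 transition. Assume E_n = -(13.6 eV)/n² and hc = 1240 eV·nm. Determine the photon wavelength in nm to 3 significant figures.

ΔE = 13.60 × (1/2² − 1/3²) = 13.60 × 0.1389 = 1.889 eV.
λ = hc/ΔE = 1240 / 1.889 = 656 nm.

656 nm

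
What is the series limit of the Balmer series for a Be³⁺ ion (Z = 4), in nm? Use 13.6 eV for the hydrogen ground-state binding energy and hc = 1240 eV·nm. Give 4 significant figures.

22.79 nm

The Balmer series has lower level n_f = 2; the series limit corresponds to n_i → ∞.
ΔE_max = 13.6 × 16 / 2² = 54.40 eV.
λ_min = 1240 / 54.40 = 22.79 nm.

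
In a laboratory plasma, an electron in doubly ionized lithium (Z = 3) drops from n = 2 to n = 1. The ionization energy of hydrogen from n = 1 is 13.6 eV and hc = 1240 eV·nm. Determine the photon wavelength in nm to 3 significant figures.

For Z = 3 the level energies scale as Z², so the effective Rydberg energy is 13.6 × 9 = 122.4 eV.
ΔE = 122.4 × (1/1² − 1/2²) = 122.4 × 0.7500 = 91.80 eV.
λ = hc/ΔE = 1240 / 91.80 = 13.5 nm.

13.5 nm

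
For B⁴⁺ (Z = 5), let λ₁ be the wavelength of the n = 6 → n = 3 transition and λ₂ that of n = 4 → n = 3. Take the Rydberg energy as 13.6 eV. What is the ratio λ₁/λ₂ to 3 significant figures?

λ ∝ 1/ΔE ∝ 1/(1/n_f² − 1/n_i²), and the Z² and hc factors cancel in the ratio.
λ₁/λ₂ = (1/3² − 1/4²)/(1/3² − 1/6²) = 0.04861/0.08333 = 0.583.

0.583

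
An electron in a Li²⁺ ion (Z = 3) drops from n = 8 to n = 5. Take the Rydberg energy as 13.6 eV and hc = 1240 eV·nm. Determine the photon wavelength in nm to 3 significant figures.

416 nm

For Z = 3 the level energies scale as Z², so the effective Rydberg energy is 13.6 × 9 = 122.4 eV.
ΔE = 122.4 × (1/5² − 1/8²) = 122.4 × 0.02438 = 2.984 eV.
λ = hc/ΔE = 1240 / 2.984 = 416 nm.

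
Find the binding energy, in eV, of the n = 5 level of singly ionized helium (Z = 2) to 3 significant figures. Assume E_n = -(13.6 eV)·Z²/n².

E_n = −13.6 Z²/n² = −54.40/n² eV for Z = 2.
E_5 = −54.40/25 = −2.18 eV, so ionization (to E = 0) requires 2.18 eV.

2.18 eV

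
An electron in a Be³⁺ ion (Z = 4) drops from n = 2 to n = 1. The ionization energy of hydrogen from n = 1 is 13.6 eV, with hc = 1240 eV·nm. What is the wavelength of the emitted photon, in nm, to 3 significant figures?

7.60 nm

For Z = 4 the level energies scale as Z², so the effective Rydberg energy is 13.6 × 16 = 217.6 eV.
ΔE = 217.6 × (1/1² − 1/2²) = 217.6 × 0.7500 = 163.2 eV.
λ = hc/ΔE = 1240 / 163.2 = 7.60 nm.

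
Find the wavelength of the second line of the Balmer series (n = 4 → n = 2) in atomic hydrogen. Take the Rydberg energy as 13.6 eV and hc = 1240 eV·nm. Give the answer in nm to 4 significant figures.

The Balmer series terminates on n_f = 2; the second line has n_i = 2+2 = 4.
ΔE = 13.60 × (1/2² − 1/4²) = 2.550 eV.
λ = 1240 / 2.550 = 486.3 nm.

486.3 nm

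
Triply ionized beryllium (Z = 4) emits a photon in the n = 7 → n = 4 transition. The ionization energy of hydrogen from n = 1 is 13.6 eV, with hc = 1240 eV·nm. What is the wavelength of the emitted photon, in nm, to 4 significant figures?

For Z = 4 the level energies scale as Z², so the effective Rydberg energy is 13.6 × 16 = 217.6 eV.
ΔE = 217.6 × (1/4² − 1/7²) = 217.6 × 0.04209 = 9.159 eV.
λ = hc/ΔE = 1240 / 9.159 = 135.4 nm.

135.4 nm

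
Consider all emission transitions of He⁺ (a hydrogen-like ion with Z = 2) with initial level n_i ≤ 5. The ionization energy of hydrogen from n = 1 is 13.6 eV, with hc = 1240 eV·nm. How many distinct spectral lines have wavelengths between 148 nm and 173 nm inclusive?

Enumerate all n_i → n_f pairs with 1 ≤ n_f < n_i ≤ 5 and compute λ = 1240 / [13.6·4·(1/n_f² − 1/n_i²)].
Lines falling in [148, 173] nm: 3→2 (164.1 nm).

1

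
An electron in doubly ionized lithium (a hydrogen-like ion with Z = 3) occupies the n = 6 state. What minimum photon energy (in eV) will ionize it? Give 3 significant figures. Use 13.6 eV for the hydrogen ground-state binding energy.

E_n = −13.6 Z²/n² = −122.4/n² eV for Z = 3.
E_6 = −122.4/36 = −3.40 eV, so ionization (to E = 0) requires 3.40 eV.

3.40 eV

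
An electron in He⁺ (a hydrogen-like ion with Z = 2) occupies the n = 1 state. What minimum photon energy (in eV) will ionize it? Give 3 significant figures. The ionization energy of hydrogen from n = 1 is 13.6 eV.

E_n = −13.6 Z²/n² = −54.40/n² eV for Z = 2.
E_1 = −54.40/1 = −54.4 eV, so ionization (to E = 0) requires 54.4 eV.

54.4 eV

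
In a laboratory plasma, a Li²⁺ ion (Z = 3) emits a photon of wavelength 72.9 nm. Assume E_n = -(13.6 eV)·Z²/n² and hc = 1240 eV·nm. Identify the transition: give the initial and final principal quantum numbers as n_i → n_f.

The photon energy is ΔE = hc/λ = 1240 / 72.9 = 17.01 eV.
With Z = 3, ΔE = 122.4 × (1/n_f² − 1/n_i²), so 1/n_f² − 1/n_i² = 0.1390.
Trying n_f = 2 gives 1/n_i² = 0.1110, i.e. n_i ≈ 3; this pair matches.

n_i = 3, n_f = 2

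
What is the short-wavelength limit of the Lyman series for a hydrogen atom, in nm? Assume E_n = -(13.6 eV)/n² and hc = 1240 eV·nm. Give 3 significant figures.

The Lyman series has lower level n_f = 1; the series limit corresponds to n_i → ∞.
ΔE_max = 13.6 × 1 / 1² = 13.60 eV.
λ_min = 1240 / 13.60 = 91.2 nm.

91.2 nm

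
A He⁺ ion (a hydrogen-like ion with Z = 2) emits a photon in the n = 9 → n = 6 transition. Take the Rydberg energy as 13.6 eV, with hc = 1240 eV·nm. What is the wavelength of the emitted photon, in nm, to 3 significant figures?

For Z = 2 the level energies scale as Z², so the effective Rydberg energy is 13.6 × 4 = 54.40 eV.
ΔE = 54.40 × (1/6² − 1/9²) = 54.40 × 0.01543 = 0.8395 eV.
λ = hc/ΔE = 1240 / 0.8395 = 1480 nm.

1480 nm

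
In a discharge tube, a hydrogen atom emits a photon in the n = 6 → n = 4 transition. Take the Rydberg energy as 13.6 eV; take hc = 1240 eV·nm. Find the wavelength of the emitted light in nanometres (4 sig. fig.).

ΔE = 13.60 × (1/4² − 1/6²) = 13.60 × 0.03472 = 0.4722 eV.
λ = hc/ΔE = 1240 / 0.4722 = 2626 nm.
This line belongs to the Brackett series.

2626 nm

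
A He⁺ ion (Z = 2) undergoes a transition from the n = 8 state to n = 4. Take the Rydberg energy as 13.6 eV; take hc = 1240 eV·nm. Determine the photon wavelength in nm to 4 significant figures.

486.3 nm

For Z = 2 the level energies scale as Z², so the effective Rydberg energy is 13.6 × 4 = 54.40 eV.
ΔE = 54.40 × (1/4² − 1/8²) = 54.40 × 0.04688 = 2.550 eV.
λ = hc/ΔE = 1240 / 2.550 = 486.3 nm.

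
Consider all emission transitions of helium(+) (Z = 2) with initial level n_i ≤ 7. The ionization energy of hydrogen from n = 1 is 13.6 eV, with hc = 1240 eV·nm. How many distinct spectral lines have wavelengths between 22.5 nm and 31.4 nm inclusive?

6

Enumerate all n_i → n_f pairs with 1 ≤ n_f < n_i ≤ 7 and compute λ = 1240 / [13.6·4·(1/n_f² − 1/n_i²)].
Lines falling in [22.5, 31.4] nm: 7→1 (23.27 nm), 6→1 (23.45 nm), 5→1 (23.74 nm), 4→1 (24.31 nm), 3→1 (25.64 nm), 2→1 (30.39 nm).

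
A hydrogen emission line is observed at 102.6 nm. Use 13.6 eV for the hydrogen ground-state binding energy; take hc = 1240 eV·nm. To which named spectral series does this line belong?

Lyman

ΔE = 1240/102.6 = 12.09 eV.
This matches 13.6 × (1/1² − 1/3²), so n_f = 1: the Lyman series.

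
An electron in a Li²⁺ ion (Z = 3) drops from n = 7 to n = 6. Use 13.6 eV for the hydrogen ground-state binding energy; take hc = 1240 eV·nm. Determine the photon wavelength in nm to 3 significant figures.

For Z = 3 the level energies scale as Z², so the effective Rydberg energy is 13.6 × 9 = 122.4 eV.
ΔE = 122.4 × (1/6² − 1/7²) = 122.4 × 0.007370 = 0.9020 eV.
λ = hc/ΔE = 1240 / 0.9020 = 1370 nm.

1370 nm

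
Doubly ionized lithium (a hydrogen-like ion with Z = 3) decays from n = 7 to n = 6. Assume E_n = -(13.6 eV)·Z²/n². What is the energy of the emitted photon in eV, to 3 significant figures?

0.902 eV

The Bohr energies scale as Z², so for Z = 3: E_n = −122.4/n² eV.
E_7 = −122.4/49 = −2.498 eV and E_6 = −122.4/36 = −3.400 eV.
The photon energy is |E_7 − E_6| = 0.902 eV.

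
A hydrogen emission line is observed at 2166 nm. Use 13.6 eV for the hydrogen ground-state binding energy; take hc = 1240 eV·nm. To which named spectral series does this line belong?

Brackett

ΔE = 1240/2166 = 0.5725 eV.
This matches 13.6 × (1/4² − 1/7²), so n_f = 4: the Brackett series.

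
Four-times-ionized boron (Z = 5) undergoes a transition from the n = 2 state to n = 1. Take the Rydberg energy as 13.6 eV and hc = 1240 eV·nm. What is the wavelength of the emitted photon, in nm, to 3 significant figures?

For Z = 5 the level energies scale as Z², so the effective Rydberg energy is 13.6 × 25 = 340.0 eV.
ΔE = 340.0 × (1/1² − 1/2²) = 340.0 × 0.7500 = 255.0 eV.
λ = hc/ΔE = 1240 / 255.0 = 4.86 nm.

4.86 nm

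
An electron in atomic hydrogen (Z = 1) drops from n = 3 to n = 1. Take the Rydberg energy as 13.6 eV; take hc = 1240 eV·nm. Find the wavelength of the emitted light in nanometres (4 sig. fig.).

102.6 nm

ΔE = 13.60 × (1/1² − 1/3²) = 13.60 × 0.8889 = 12.09 eV.
λ = hc/ΔE = 1240 / 12.09 = 102.6 nm.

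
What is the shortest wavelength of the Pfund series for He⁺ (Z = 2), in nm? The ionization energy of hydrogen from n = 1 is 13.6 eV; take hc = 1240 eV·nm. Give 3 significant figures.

The Pfund series has lower level n_f = 5; the series limit corresponds to n_i → ∞.
ΔE_max = 13.6 × 4 / 5² = 2.176 eV.
λ_min = 1240 / 2.176 = 570 nm.

570 nm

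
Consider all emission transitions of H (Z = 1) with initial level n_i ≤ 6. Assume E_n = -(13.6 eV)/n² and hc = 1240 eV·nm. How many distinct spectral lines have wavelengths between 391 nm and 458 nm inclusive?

2

Enumerate all n_i → n_f pairs with 1 ≤ n_f < n_i ≤ 6 and compute λ = 1240 / [13.6·1·(1/n_f² − 1/n_i²)].
Lines falling in [391, 458] nm: 6→2 (410.3 nm), 5→2 (434.2 nm).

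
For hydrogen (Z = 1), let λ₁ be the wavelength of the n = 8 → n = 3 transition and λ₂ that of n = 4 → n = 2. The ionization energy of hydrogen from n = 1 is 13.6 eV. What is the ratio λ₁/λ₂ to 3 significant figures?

λ ∝ 1/ΔE ∝ 1/(1/n_f² − 1/n_i²), and the Z² and hc factors cancel in the ratio.
λ₁/λ₂ = (1/2² − 1/4²)/(1/3² − 1/8²) = 0.1875/0.09549 = 1.96.

1.96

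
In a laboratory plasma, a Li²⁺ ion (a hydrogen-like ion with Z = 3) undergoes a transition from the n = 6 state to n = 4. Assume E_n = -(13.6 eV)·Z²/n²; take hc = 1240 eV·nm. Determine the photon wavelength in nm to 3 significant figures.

292 nm

For Z = 3 the level energies scale as Z², so the effective Rydberg energy is 13.6 × 9 = 122.4 eV.
ΔE = 122.4 × (1/4² − 1/6²) = 122.4 × 0.03472 = 4.250 eV.
λ = hc/ΔE = 1240 / 4.250 = 292 nm.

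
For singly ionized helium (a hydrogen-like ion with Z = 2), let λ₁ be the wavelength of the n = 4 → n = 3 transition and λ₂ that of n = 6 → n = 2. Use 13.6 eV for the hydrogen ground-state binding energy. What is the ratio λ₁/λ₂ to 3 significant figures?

λ ∝ 1/ΔE ∝ 1/(1/n_f² − 1/n_i²), and the Z² and hc factors cancel in the ratio.
λ₁/λ₂ = (1/2² − 1/6²)/(1/3² − 1/4²) = 0.2222/0.04861 = 4.57.

4.57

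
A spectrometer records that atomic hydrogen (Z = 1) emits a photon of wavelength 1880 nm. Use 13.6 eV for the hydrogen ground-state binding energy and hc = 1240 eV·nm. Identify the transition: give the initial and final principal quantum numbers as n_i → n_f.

The photon energy is ΔE = hc/λ = 1240 / 1880 = 0.6596 eV.
With Z = 1, ΔE = 13.60 × (1/n_f² − 1/n_i²), so 1/n_f² − 1/n_i² = 0.04850.
Trying n_f = 3 gives 1/n_i² = 0.06261, i.e. n_i ≈ 4; this pair matches.

n_i = 4, n_f = 3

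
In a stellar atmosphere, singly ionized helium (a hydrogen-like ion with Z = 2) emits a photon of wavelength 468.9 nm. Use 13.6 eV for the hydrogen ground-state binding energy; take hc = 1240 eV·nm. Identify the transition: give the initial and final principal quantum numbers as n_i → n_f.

The photon energy is ΔE = hc/λ = 1240 / 468.9 = 2.644 eV.
With Z = 2, ΔE = 54.40 × (1/n_f² − 1/n_i²), so 1/n_f² − 1/n_i² = 0.04861.
Trying n_f = 3 gives 1/n_i² = 0.06250, i.e. n_i ≈ 4; this pair matches.

n_i = 4, n_f = 3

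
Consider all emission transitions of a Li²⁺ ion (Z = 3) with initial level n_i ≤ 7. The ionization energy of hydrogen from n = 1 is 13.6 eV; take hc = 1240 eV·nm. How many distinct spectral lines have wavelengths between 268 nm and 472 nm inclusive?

2

Enumerate all n_i → n_f pairs with 1 ≤ n_f < n_i ≤ 7 and compute λ = 1240 / [13.6·9·(1/n_f² − 1/n_i²)].
Lines falling in [268, 472] nm: 6→4 (291.8 nm), 5→4 (450.3 nm).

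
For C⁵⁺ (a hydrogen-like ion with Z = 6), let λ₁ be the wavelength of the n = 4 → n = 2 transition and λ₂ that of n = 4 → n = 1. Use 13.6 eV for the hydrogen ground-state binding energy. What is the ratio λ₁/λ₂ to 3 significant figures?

5.00

λ ∝ 1/ΔE ∝ 1/(1/n_f² − 1/n_i²), and the Z² and hc factors cancel in the ratio.
λ₁/λ₂ = (1/1² − 1/4²)/(1/2² − 1/4²) = 0.9375/0.1875 = 5.00.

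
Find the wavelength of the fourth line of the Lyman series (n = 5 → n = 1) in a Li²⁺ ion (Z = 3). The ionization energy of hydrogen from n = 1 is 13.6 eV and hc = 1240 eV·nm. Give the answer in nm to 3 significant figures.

The Lyman series terminates on n_f = 1; the fourth line has n_i = 1+4 = 5.
ΔE = 122.4 × (1/1² − 1/5²) = 117.5 eV.
λ = 1240 / 117.5 = 10.6 nm.

10.6 nm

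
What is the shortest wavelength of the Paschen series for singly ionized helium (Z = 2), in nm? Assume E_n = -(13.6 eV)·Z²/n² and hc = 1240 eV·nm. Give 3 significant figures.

205 nm

The Paschen series has lower level n_f = 3; the series limit corresponds to n_i → ∞.
ΔE_max = 13.6 × 4 / 3² = 6.044 eV.
λ_min = 1240 / 6.044 = 205 nm.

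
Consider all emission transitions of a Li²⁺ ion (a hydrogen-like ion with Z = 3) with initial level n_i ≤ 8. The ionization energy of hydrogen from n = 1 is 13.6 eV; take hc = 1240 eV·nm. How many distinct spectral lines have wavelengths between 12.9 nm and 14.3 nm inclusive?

1

Enumerate all n_i → n_f pairs with 1 ≤ n_f < n_i ≤ 8 and compute λ = 1240 / [13.6·9·(1/n_f² − 1/n_i²)].
Lines falling in [12.9, 14.3] nm: 2→1 (13.51 nm).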